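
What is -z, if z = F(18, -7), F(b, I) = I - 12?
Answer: 19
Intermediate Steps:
F(b, I) = -12 + I
z = -19 (z = -12 - 7 = -19)
-z = -1*(-19) = 19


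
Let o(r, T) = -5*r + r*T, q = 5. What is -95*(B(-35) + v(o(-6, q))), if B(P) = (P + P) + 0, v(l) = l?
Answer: 6650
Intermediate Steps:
o(r, T) = -5*r + T*r
B(P) = 2*P (B(P) = 2*P + 0 = 2*P)
-95*(B(-35) + v(o(-6, q))) = -95*(2*(-35) - 6*(-5 + 5)) = -95*(-70 - 6*0) = -95*(-70 + 0) = -95*(-70) = 6650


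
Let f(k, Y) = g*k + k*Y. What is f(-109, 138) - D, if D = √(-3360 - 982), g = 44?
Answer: -19838 - I*√4342 ≈ -19838.0 - 65.894*I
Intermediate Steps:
D = I*√4342 (D = √(-4342) = I*√4342 ≈ 65.894*I)
f(k, Y) = 44*k + Y*k (f(k, Y) = 44*k + k*Y = 44*k + Y*k)
f(-109, 138) - D = -109*(44 + 138) - I*√4342 = -109*182 - I*√4342 = -19838 - I*√4342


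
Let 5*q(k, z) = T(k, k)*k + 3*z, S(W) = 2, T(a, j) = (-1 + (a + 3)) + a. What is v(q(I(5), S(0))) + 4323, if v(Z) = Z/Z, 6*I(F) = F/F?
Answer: 4324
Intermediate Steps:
T(a, j) = 2 + 2*a (T(a, j) = (-1 + (3 + a)) + a = (2 + a) + a = 2 + 2*a)
I(F) = ⅙ (I(F) = (F/F)/6 = (⅙)*1 = ⅙)
q(k, z) = 3*z/5 + k*(2 + 2*k)/5 (q(k, z) = ((2 + 2*k)*k + 3*z)/5 = (k*(2 + 2*k) + 3*z)/5 = (3*z + k*(2 + 2*k))/5 = 3*z/5 + k*(2 + 2*k)/5)
v(Z) = 1
v(q(I(5), S(0))) + 4323 = 1 + 4323 = 4324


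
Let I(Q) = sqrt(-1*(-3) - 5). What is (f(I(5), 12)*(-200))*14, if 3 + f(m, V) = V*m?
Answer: 8400 - 33600*I*sqrt(2) ≈ 8400.0 - 47518.0*I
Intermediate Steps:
I(Q) = I*sqrt(2) (I(Q) = sqrt(3 - 5) = sqrt(-2) = I*sqrt(2))
f(m, V) = -3 + V*m
(f(I(5), 12)*(-200))*14 = ((-3 + 12*(I*sqrt(2)))*(-200))*14 = ((-3 + 12*I*sqrt(2))*(-200))*14 = (600 - 2400*I*sqrt(2))*14 = 8400 - 33600*I*sqrt(2)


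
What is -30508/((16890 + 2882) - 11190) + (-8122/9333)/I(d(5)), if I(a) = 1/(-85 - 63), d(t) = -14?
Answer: 5015656714/40047903 ≈ 125.24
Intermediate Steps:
I(a) = -1/148 (I(a) = 1/(-148) = -1/148)
-30508/((16890 + 2882) - 11190) + (-8122/9333)/I(d(5)) = -30508/((16890 + 2882) - 11190) + (-8122/9333)/(-1/148) = -30508/(19772 - 11190) - 8122*1/9333*(-148) = -30508/8582 - 8122/9333*(-148) = -30508*1/8582 + 1202056/9333 = -15254/4291 + 1202056/9333 = 5015656714/40047903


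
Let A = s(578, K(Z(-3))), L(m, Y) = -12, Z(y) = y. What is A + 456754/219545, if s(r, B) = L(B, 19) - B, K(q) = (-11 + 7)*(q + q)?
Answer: -7446866/219545 ≈ -33.920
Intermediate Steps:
K(q) = -8*q
s(r, B) = -12 - B
A = -36 (A = -12 - (-8)*(-3) = -12 - 1*24 = -12 - 24 = -36)
A + 456754/219545 = -36 + 456754/219545 = -7446866/219545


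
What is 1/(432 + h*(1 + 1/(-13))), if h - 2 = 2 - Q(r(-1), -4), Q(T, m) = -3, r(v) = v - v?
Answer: 13/5700 ≈ 0.0022807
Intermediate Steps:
r(v) = 0
h = 7 (h = 2 + (2 - 1*(-3)) = 2 + (2 + 3) = 2 + 5 = 7)
1/(432 + h*(1 + 1/(-13))) = 1/(432 + 7*(1 + 1/(-13))) = 1/(432 + 7*(1 - 1/13)) = 1/(432 + 7*(12/13)) = 1/(432 + 84/13) = 1/(5700/13) = 13/5700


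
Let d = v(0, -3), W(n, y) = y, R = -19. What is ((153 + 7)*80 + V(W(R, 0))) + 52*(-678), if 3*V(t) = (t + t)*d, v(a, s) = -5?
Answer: -22456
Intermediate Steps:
d = -5
V(t) = -10*t/3 (V(t) = ((t + t)*(-5))/3 = ((2*t)*(-5))/3 = (-10*t)/3 = -10*t/3)
((153 + 7)*80 + V(W(R, 0))) + 52*(-678) = ((153 + 7)*80 - 10/3*0) + 52*(-678) = (160*80 + 0) - 35256 = (12800 + 0) - 35256 = 12800 - 35256 = -22456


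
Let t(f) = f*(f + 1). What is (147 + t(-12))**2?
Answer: 77841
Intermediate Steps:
t(f) = f*(1 + f)
(147 + t(-12))**2 = (147 - 12*(1 - 12))**2 = (147 - 12*(-11))**2 = (147 + 132)**2 = 279**2 = 77841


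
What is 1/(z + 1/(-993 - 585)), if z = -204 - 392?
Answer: -1578/940489 ≈ -0.0016779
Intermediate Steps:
z = -596
1/(z + 1/(-993 - 585)) = 1/(-596 + 1/(-993 - 585)) = 1/(-596 + 1/(-1578)) = 1/(-596 - 1/1578) = 1/(-940489/1578) = -1578/940489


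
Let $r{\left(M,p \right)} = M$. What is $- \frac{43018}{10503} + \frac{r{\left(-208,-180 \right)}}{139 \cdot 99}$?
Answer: $- \frac{66017258}{16059087} \approx -4.1109$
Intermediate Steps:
$- \frac{43018}{10503} + \frac{r{\left(-208,-180 \right)}}{139 \cdot 99} = - \frac{43018}{10503} - \frac{208}{139 \cdot 99} = \left(-43018\right) \frac{1}{10503} - \frac{208}{13761} = - \frac{43018}{10503} - \frac{208}{13761} = - \frac{66017258}{16059087}$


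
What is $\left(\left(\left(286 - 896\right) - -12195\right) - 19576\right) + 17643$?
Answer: $9652$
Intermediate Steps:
$\left(\left(\left(286 - 896\right) - -12195\right) - 19576\right) + 17643 = \left(\left(\left(286 - 896\right) + 12195\right) - 19576\right) + 17643 = \left(\left(-610 + 12195\right) - 19576\right) + 17643 = \left(11585 - 19576\right) + 17643 = -7991 + 17643 = 9652$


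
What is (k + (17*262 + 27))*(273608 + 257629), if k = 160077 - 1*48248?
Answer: 61788175470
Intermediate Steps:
k = 111829 (k = 160077 - 48248 = 111829)
(k + (17*262 + 27))*(273608 + 257629) = (111829 + (17*262 + 27))*(273608 + 257629) = (111829 + (4454 + 27))*531237 = (111829 + 4481)*531237 = 116310*531237 = 61788175470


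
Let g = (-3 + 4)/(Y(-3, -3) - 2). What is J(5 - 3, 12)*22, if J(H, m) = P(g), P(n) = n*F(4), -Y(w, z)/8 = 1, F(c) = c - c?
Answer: 0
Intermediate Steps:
F(c) = 0
Y(w, z) = -8 (Y(w, z) = -8*1 = -8)
g = -⅒ (g = (-3 + 4)/(-8 - 2) = 1/(-10) = 1*(-⅒) = -⅒ ≈ -0.10000)
P(n) = 0 (P(n) = n*0 = 0)
J(H, m) = 0
J(5 - 3, 12)*22 = 0*22 = 0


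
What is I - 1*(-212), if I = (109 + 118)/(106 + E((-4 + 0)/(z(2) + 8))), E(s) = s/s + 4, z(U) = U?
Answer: 23759/111 ≈ 214.04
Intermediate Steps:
E(s) = 5 (E(s) = 1 + 4 = 5)
I = 227/111 (I = (109 + 118)/(106 + 5) = 227/111 ≈ 2.0450)
I - 1*(-212) = 227/111 - 1*(-212) = 227/111 + 212 = 23759/111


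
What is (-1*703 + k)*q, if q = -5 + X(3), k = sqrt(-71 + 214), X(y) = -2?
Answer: 4921 - 7*sqrt(143) ≈ 4837.3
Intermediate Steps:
k = sqrt(143) ≈ 11.958
q = -7 (q = -5 - 2 = -7)
(-1*703 + k)*q = (-1*703 + sqrt(143))*(-7) = (-703 + sqrt(143))*(-7) = 4921 - 7*sqrt(143)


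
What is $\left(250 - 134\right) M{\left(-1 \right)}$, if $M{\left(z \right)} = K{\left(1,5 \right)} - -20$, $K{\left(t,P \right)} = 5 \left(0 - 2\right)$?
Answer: $1160$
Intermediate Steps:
$K{\left(t,P \right)} = -10$ ($K{\left(t,P \right)} = 5 \left(-2\right) = -10$)
$M{\left(z \right)} = 10$ ($M{\left(z \right)} = -10 - -20 = -10 + 20 = 10$)
$\left(250 - 134\right) M{\left(-1 \right)} = \left(250 - 134\right) 10 = 116 \cdot 10 = 1160$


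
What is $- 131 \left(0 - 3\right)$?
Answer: $393$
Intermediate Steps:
$- 131 \left(0 - 3\right) = \left(-131\right) \left(-3\right) = 393$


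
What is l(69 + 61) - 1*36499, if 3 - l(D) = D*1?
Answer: -36626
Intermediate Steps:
l(D) = 3 - D
l(69 + 61) - 1*36499 = (3 - (69 + 61)) - 1*36499 = (3 - 1*130) - 36499 = (3 - 130) - 36499 = -127 - 36499 = -36626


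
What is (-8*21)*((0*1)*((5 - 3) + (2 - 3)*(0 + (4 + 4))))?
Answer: 0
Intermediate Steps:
(-8*21)*((0*1)*((5 - 3) + (2 - 3)*(0 + (4 + 4)))) = -0*(2 - (0 + 8)) = -0*(2 - 1*8) = -0*(2 - 8) = -0*(-6) = -168*0 = 0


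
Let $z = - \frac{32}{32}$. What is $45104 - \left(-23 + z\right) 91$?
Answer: $47288$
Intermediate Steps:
$z = -1$ ($z = \left(-32\right) \frac{1}{32} = -1$)
$45104 - \left(-23 + z\right) 91 = 45104 - \left(-23 - 1\right) 91 = 45104 - \left(-24\right) 91 = 45104 - -2184 = 45104 + 2184 = 47288$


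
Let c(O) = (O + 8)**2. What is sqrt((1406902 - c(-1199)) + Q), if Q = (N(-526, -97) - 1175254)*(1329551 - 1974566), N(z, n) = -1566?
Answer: sqrt(759066540721) ≈ 8.7124e+5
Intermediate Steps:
c(O) = (8 + O)**2
Q = 759066552300 (Q = (-1566 - 1175254)*(1329551 - 1974566) = -1176820*(-645015) = 759066552300)
sqrt((1406902 - c(-1199)) + Q) = sqrt((1406902 - (8 - 1199)**2) + 759066552300) = sqrt((1406902 - 1*(-1191)**2) + 759066552300) = sqrt((1406902 - 1*1418481) + 759066552300) = sqrt((1406902 - 1418481) + 759066552300) = sqrt(-11579 + 759066552300) = sqrt(759066540721)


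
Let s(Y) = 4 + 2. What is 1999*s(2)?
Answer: 11994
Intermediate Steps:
s(Y) = 6
1999*s(2) = 1999*6 = 11994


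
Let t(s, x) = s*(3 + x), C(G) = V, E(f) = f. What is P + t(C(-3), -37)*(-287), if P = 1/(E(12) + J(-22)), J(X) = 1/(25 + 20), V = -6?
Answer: -31674423/541 ≈ -58548.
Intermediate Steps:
C(G) = -6
J(X) = 1/45
P = 45/541 (P = 1/(12 + 1/45) = 1/(541/45) = 45/541 ≈ 0.083179)
P + t(C(-3), -37)*(-287) = 45/541 - 6*(3 - 37)*(-287) = 45/541 - 6*(-34)*(-287) = 45/541 + 204*(-287) = 45/541 - 58548 = -31674423/541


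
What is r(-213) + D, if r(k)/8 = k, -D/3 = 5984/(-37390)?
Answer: -31847304/18695 ≈ -1703.5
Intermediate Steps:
D = 8976/18695 (D = -17952/(-37390) = -17952*(-1)/37390 = -3*(-2992/18695) = 8976/18695 ≈ 0.48013)
r(k) = 8*k
r(-213) + D = 8*(-213) + 8976/18695 = -1704 + 8976/18695 = -31847304/18695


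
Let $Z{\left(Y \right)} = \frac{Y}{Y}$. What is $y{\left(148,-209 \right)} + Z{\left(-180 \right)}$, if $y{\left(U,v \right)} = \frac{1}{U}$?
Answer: $\frac{149}{148} \approx 1.0068$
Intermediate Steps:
$Z{\left(Y \right)} = 1$
$y{\left(148,-209 \right)} + Z{\left(-180 \right)} = \frac{1}{148} + 1 = \frac{149}{148}$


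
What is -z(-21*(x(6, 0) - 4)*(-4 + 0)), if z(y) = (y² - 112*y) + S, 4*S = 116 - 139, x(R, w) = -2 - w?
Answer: -1241833/4 ≈ -3.1046e+5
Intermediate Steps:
S = -23/4 (S = (116 - 139)/4 = (¼)*(-23) = -23/4 ≈ -5.7500)
z(y) = -23/4 + y² - 112*y (z(y) = (y² - 112*y) - 23/4 = -23/4 + y² - 112*y)
-z(-21*(x(6, 0) - 4)*(-4 + 0)) = -(-23/4 + (-21*((-2 - 1*0) - 4)*(-4 + 0))² - (-2352)*((-2 - 1*0) - 4)*(-4 + 0)) = -(-23/4 + (-21*((-2 + 0) - 4)*(-4))² - (-2352)*((-2 + 0) - 4)*(-4)) = -(-23/4 + (-21*(-2 - 4)*(-4))² - (-2352)*(-2 - 4)*(-4)) = -(-23/4 + (-(-126)*(-4))² - (-2352)*(-6*(-4))) = -(-23/4 + (-21*24)² - (-2352)*24) = -(-23/4 + (-504)² - 112*(-504)) = -(-23/4 + 254016 + 56448) = -1*1241833/4 = -1241833/4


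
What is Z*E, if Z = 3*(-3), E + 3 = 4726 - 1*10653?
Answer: 53370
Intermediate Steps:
E = -5930 (E = -3 + (4726 - 1*10653) = -3 + (4726 - 10653) = -3 - 5927 = -5930)
Z = -9
Z*E = -9*(-5930) = 53370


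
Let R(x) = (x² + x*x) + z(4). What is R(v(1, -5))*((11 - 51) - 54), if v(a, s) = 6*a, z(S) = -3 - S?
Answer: -6110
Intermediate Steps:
R(x) = -7 + 2*x² (R(x) = (x² + x*x) + (-3 - 1*4) = (x² + x²) + (-3 - 4) = 2*x² - 7 = -7 + 2*x²)
R(v(1, -5))*((11 - 51) - 54) = (-7 + 2*(6*1)²)*((11 - 51) - 54) = (-7 + 2*6²)*(-40 - 54) = (-7 + 2*36)*(-94) = (-7 + 72)*(-94) = 65*(-94) = -6110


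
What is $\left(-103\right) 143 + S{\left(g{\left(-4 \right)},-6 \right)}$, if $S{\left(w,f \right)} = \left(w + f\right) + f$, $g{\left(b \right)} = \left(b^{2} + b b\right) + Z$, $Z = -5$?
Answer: $-14714$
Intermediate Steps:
$g{\left(b \right)} = -5 + 2 b^{2}$ ($g{\left(b \right)} = \left(b^{2} + b b\right) - 5 = \left(b^{2} + b^{2}\right) - 5 = 2 b^{2} - 5 = -5 + 2 b^{2}$)
$S{\left(w,f \right)} = w + 2 f$ ($S{\left(w,f \right)} = \left(f + w\right) + f = w + 2 f$)
$\left(-103\right) 143 + S{\left(g{\left(-4 \right)},-6 \right)} = \left(-103\right) 143 + \left(\left(-5 + 2 \left(-4\right)^{2}\right) + 2 \left(-6\right)\right) = -14729 + \left(\left(-5 + 2 \cdot 16\right) - 12\right) = -14729 + \left(\left(-5 + 32\right) - 12\right) = -14729 + \left(27 - 12\right) = -14729 + 15 = -14714$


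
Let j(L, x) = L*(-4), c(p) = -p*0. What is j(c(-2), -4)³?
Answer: 0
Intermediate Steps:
c(p) = 0
j(L, x) = -4*L
j(c(-2), -4)³ = (-4*0)³ = 0³ = 0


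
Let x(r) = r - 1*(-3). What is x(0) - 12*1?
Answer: -9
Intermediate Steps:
x(r) = 3 + r (x(r) = r + 3 = 3 + r)
x(0) - 12*1 = (3 + 0) - 12*1 = 3 - 12 = -9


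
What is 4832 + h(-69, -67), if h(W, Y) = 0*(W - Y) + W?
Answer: 4763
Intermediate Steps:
h(W, Y) = W (h(W, Y) = 0 + W = W)
4832 + h(-69, -67) = 4832 - 69 = 4763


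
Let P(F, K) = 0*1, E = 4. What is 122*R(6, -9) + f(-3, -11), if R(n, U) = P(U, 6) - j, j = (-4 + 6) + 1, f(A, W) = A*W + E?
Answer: -329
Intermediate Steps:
P(F, K) = 0
f(A, W) = 4 + A*W (f(A, W) = A*W + 4 = 4 + A*W)
j = 3 (j = 2 + 1 = 3)
R(n, U) = -3 (R(n, U) = 0 - 1*3 = 0 - 3 = -3)
122*R(6, -9) + f(-3, -11) = 122*(-3) + (4 - 3*(-11)) = -366 + (4 + 33) = -366 + 37 = -329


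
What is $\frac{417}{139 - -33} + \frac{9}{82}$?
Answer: $\frac{17871}{7052} \approx 2.5342$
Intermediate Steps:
$\frac{417}{139 - -33} + \frac{9}{82} = \frac{417}{139 + 33} + 9 \cdot \frac{1}{82} = \frac{417}{172} + \frac{9}{82} = \frac{17871}{7052}$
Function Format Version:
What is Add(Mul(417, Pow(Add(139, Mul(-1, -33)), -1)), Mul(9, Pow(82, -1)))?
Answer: Rational(17871, 7052) ≈ 2.5342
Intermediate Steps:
Add(Mul(417, Pow(Add(139, Mul(-1, -33)), -1)), Mul(9, Pow(82, -1))) = Add(Mul(417, Pow(Add(139, 33), -1)), Mul(9, Rational(1, 82))) = Add(Mul(417, Pow(172, -1)), Rational(9, 82)) = Add(Mul(417, Rational(1, 172)), Rational(9, 82)) = Add(Rational(417, 172), Rational(9, 82)) = Rational(17871, 7052)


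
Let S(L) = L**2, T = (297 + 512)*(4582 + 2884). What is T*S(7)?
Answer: 295959706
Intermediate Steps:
T = 6039994 (T = 809*7466 = 6039994)
T*S(7) = 6039994*7**2 = 6039994*49 = 295959706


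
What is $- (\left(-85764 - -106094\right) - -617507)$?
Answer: $-637837$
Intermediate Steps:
$- (\left(-85764 - -106094\right) - -617507) = - (\left(-85764 + 106094\right) + 617507) = - (20330 + 617507) = \left(-1\right) 637837 = -637837$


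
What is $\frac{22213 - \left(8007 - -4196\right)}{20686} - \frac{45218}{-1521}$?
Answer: $\frac{475302379}{15731703} \approx 30.213$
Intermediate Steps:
$\frac{22213 - \left(8007 - -4196\right)}{20686} - \frac{45218}{-1521} = \left(22213 - \left(8007 + 4196\right)\right) \frac{1}{20686} - - \frac{45218}{1521} = \left(22213 - 12203\right) \frac{1}{20686} + \frac{45218}{1521} = 10010 \cdot \frac{1}{20686} + \frac{45218}{1521} = \frac{5005}{10343} + \frac{45218}{1521} = \frac{475302379}{15731703}$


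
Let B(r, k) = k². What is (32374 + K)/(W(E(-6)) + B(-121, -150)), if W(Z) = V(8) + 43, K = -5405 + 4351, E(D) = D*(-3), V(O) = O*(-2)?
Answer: 3480/2503 ≈ 1.3903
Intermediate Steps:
V(O) = -2*O
E(D) = -3*D
K = -1054
W(Z) = 27 (W(Z) = -2*8 + 43 = -16 + 43 = 27)
(32374 + K)/(W(E(-6)) + B(-121, -150)) = (32374 - 1054)/(27 + (-150)²) = 31320/(27 + 22500) = 31320/22527 = 31320*(1/22527) = 3480/2503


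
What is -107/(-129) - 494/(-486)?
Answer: 19288/10449 ≈ 1.8459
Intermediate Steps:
-107/(-129) - 494/(-486) = -107*(-1/129) - 494*(-1/486) = 107/129 + 247/243 = 19288/10449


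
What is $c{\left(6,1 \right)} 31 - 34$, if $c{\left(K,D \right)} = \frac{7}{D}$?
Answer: $183$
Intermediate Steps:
$c{\left(6,1 \right)} 31 - 34 = \frac{7}{1} \cdot 31 - 34 = 7 \cdot 1 \cdot 31 - 34 = 7 \cdot 31 - 34 = 217 - 34 = 183$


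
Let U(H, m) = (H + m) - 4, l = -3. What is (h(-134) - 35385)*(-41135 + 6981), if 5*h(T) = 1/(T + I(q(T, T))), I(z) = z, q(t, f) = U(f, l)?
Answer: 1661741557904/1375 ≈ 1.2085e+9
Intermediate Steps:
U(H, m) = -4 + H + m
q(t, f) = -7 + f (q(t, f) = -4 + f - 3 = -7 + f)
h(T) = 1/(5*(-7 + 2*T)) (h(T) = 1/(5*(T + (-7 + T))) = 1/(5*(-7 + 2*T)))
(h(-134) - 35385)*(-41135 + 6981) = (1/(5*(-7 + 2*(-134))) - 35385)*(-41135 + 6981) = (1/(5*(-7 - 268)) - 35385)*(-34154) = ((1/5)/(-275) - 35385)*(-34154) = ((1/5)*(-1/275) - 35385)*(-34154) = (-1/1375 - 35385)*(-34154) = -48654376/1375*(-34154) = 1661741557904/1375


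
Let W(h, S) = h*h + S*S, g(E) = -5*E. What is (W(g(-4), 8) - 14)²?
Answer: 202500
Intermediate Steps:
W(h, S) = S² + h² (W(h, S) = h² + S² = S² + h²)
(W(g(-4), 8) - 14)² = ((8² + (-5*(-4))²) - 14)² = ((64 + 20²) - 14)² = ((64 + 400) - 14)² = (464 - 14)² = 450² = 202500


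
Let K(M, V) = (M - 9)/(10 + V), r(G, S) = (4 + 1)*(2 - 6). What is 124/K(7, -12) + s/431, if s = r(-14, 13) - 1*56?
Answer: 53368/431 ≈ 123.82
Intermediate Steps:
r(G, S) = -20 (r(G, S) = 5*(-4) = -20)
K(M, V) = (-9 + M)/(10 + V)
s = -76 (s = -20 - 1*56 = -20 - 56 = -76)
124/K(7, -12) + s/431 = 124/(((-9 + 7)/(10 - 12))) - 76/431 = 124/((-2/(-2))) - 76*1/431 = 124/((-½*(-2))) - 76/431 = 124/1 - 76/431 = 124*1 - 76/431 = 124 - 76/431 = 53368/431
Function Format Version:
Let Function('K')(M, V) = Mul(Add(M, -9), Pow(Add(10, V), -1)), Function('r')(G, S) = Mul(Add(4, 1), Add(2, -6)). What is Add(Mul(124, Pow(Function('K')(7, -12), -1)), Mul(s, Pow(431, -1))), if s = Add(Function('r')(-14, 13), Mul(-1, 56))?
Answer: Rational(53368, 431) ≈ 123.82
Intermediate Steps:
Function('r')(G, S) = -20 (Function('r')(G, S) = Mul(5, -4) = -20)
Function('K')(M, V) = Mul(Pow(Add(10, V), -1), Add(-9, M)) (Function('K')(M, V) = Mul(Add(-9, M), Pow(Add(10, V), -1)) = Mul(Pow(Add(10, V), -1), Add(-9, M)))
s = -76 (s = Add(-20, Mul(-1, 56)) = Add(-20, -56) = -76)
Add(Mul(124, Pow(Function('K')(7, -12), -1)), Mul(s, Pow(431, -1))) = Add(Mul(124, Pow(Mul(Pow(Add(10, -12), -1), Add(-9, 7)), -1)), Mul(-76, Pow(431, -1))) = Add(Mul(124, Pow(Mul(Pow(-2, -1), -2), -1)), Mul(-76, Rational(1, 431))) = Add(Mul(124, Pow(Mul(Rational(-1, 2), -2), -1)), Rational(-76, 431)) = Add(Mul(124, Pow(1, -1)), Rational(-76, 431)) = Add(Mul(124, 1), Rational(-76, 431)) = Add(124, Rational(-76, 431)) = Rational(53368, 431)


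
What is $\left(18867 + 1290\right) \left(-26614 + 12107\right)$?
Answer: $-292417599$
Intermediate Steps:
$\left(18867 + 1290\right) \left(-26614 + 12107\right) = 20157 \left(-14507\right) = -292417599$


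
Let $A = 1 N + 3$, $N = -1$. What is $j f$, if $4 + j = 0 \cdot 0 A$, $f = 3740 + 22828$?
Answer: $-106272$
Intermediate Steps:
$A = 2$ ($A = 1 \left(-1\right) + 3 = -1 + 3 = 2$)
$f = 26568$
$j = -4$ ($j = -4 + 0 \cdot 0 \cdot 2 = -4 + 0 \cdot 2 = -4 + 0 = -4$)
$j f = \left(-4\right) 26568 = -106272$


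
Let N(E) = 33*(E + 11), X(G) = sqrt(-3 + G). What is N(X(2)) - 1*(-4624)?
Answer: 4987 + 33*I ≈ 4987.0 + 33.0*I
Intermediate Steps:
N(E) = 363 + 33*E (N(E) = 33*(11 + E) = 363 + 33*E)
N(X(2)) - 1*(-4624) = (363 + 33*sqrt(-3 + 2)) - 1*(-4624) = (363 + 33*sqrt(-1)) + 4624 = (363 + 33*I) + 4624 = 4987 + 33*I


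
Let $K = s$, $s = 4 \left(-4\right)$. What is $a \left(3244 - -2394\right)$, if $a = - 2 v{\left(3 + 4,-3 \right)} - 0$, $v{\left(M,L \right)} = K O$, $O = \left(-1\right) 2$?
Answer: $-360832$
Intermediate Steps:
$s = -16$
$K = -16$
$O = -2$
$v{\left(M,L \right)} = 32$ ($v{\left(M,L \right)} = \left(-16\right) \left(-2\right) = 32$)
$a = -64$ ($a = \left(-2\right) 32 - 0 = -64 + \left(-5 + 5\right) = -64 + 0 = -64$)
$a \left(3244 - -2394\right) = - 64 \left(3244 - -2394\right) = - 64 \left(3244 + 2394\right) = \left(-64\right) 5638 = -360832$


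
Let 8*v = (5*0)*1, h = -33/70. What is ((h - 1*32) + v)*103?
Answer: -234119/70 ≈ -3344.6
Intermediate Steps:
h = -33/70 (h = -33*1/70 = -33/70 ≈ -0.47143)
v = 0 (v = ((5*0)*1)/8 = (0*1)/8 = (⅛)*0 = 0)
((h - 1*32) + v)*103 = ((-33/70 - 1*32) + 0)*103 = ((-33/70 - 32) + 0)*103 = (-2273/70 + 0)*103 = -2273/70*103 = -234119/70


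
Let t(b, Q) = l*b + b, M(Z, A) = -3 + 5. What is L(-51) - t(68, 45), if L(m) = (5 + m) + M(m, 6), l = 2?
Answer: -248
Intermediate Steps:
M(Z, A) = 2
L(m) = 7 + m (L(m) = (5 + m) + 2 = 7 + m)
t(b, Q) = 3*b (t(b, Q) = 2*b + b = 3*b)
L(-51) - t(68, 45) = (7 - 51) - 3*68 = -44 - 1*204 = -44 - 204 = -248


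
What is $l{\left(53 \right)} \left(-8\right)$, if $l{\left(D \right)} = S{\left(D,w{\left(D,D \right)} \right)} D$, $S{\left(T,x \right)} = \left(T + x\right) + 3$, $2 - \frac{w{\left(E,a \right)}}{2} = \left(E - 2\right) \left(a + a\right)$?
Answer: $4558848$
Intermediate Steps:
$w{\left(E,a \right)} = 4 - 4 a \left(-2 + E\right)$ ($w{\left(E,a \right)} = 4 - 2 \left(E - 2\right) \left(a + a\right) = 4 - 2 \left(-2 + E\right) 2 a = 4 - 2 \cdot 2 a \left(-2 + E\right) = 4 - 4 a \left(-2 + E\right)$)
$S{\left(T,x \right)} = 3 + T + x$
$l{\left(D \right)} = D \left(7 - 4 D^{2} + 9 D\right)$ ($l{\left(D \right)} = \left(3 + D + \left(4 + 8 D - 4 D D\right)\right) D = \left(3 + D + \left(4 + 8 D - 4 D^{2}\right)\right) D = \left(3 + D + \left(4 - 4 D^{2} + 8 D\right)\right) D = \left(7 - 4 D^{2} + 9 D\right) D = D \left(7 - 4 D^{2} + 9 D\right)$)
$l{\left(53 \right)} \left(-8\right) = 53 \left(7 - 4 \cdot 53^{2} + 9 \cdot 53\right) \left(-8\right) = 53 \left(7 - 11236 + 477\right) \left(-8\right) = 53 \left(-10752\right) \left(-8\right) = \left(-569856\right) \left(-8\right) = 4558848$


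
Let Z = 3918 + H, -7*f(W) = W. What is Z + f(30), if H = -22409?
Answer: -129467/7 ≈ -18495.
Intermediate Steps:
f(W) = -W/7
Z = -18491 (Z = 3918 - 22409 = -18491)
Z + f(30) = -18491 - ⅐*30 = -18491 - 30/7 = -129467/7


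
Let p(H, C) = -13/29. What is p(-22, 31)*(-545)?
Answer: 7085/29 ≈ 244.31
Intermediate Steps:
p(H, C) = -13/29 (p(H, C) = -13*1/29 = -13/29)
p(-22, 31)*(-545) = -13/29*(-545) = 7085/29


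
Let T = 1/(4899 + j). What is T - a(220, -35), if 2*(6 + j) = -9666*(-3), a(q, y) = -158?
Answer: 3063937/19392 ≈ 158.00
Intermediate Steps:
j = 14493 (j = -6 + (-9666*(-3))/2 = -6 + (½)*28998 = -6 + 14499 = 14493)
T = 1/19392 (T = 1/(4899 + 14493) = 1/19392 ≈ 5.1568e-5)
T - a(220, -35) = 1/19392 - 1*(-158) = 1/19392 + 158 = 3063937/19392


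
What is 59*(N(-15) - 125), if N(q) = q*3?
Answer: -10030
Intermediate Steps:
N(q) = 3*q
59*(N(-15) - 125) = 59*(3*(-15) - 125) = 59*(-45 - 125) = 59*(-170) = -10030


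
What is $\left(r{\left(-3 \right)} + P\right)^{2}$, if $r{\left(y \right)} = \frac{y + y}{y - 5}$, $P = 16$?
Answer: $\frac{4489}{16} \approx 280.56$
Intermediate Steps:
$r{\left(y \right)} = \frac{2 y}{-5 + y}$
$\left(r{\left(-3 \right)} + P\right)^{2} = \left(2 \left(-3\right) \frac{1}{-5 - 3} + 16\right)^{2} = \left(2 \left(-3\right) \frac{1}{-8} + 16\right)^{2} = \left(2 \left(-3\right) \left(- \frac{1}{8}\right) + 16\right)^{2} = \left(\frac{3}{4} + 16\right)^{2} = \left(\frac{67}{4}\right)^{2} = \frac{4489}{16}$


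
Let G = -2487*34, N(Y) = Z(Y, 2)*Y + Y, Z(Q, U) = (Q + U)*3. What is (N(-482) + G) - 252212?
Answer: 356828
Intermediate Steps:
Z(Q, U) = 3*Q + 3*U
N(Y) = Y + Y*(6 + 3*Y) (N(Y) = (3*Y + 3*2)*Y + Y = (3*Y + 6)*Y + Y = (6 + 3*Y)*Y + Y = Y*(6 + 3*Y) + Y = Y + Y*(6 + 3*Y))
G = -84558
(N(-482) + G) - 252212 = (-482*(7 + 3*(-482)) - 84558) - 252212 = (-482*(7 - 1446) - 84558) - 252212 = (-482*(-1439) - 84558) - 252212 = (693598 - 84558) - 252212 = 609040 - 252212 = 356828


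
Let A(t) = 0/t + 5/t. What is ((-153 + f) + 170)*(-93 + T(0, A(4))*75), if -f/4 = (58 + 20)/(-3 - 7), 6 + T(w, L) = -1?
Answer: -148938/5 ≈ -29788.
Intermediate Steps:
A(t) = 5/t (A(t) = 0 + 5/t = 5/t)
T(w, L) = -7 (T(w, L) = -6 - 1 = -7)
f = 156/5 (f = -4*(58 + 20)/(-3 - 7) = -312/(-10) = -312*(-1)/10 = -4*(-39/5) = 156/5 ≈ 31.200)
((-153 + f) + 170)*(-93 + T(0, A(4))*75) = ((-153 + 156/5) + 170)*(-93 - 7*75) = (-609/5 + 170)*(-93 - 525) = (241/5)*(-618) = -148938/5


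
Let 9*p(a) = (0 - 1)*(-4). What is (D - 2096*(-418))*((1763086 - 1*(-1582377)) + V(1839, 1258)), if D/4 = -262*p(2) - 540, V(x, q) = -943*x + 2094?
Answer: 12683619137600/9 ≈ 1.4093e+12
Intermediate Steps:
p(a) = 4/9 (p(a) = ((0 - 1)*(-4))/9 = (-1*(-4))/9 = (⅑)*4 = 4/9)
V(x, q) = 2094 - 943*x
D = -23632/9 (D = 4*(-262*4/9 - 540) = 4*(-1048/9 - 540) = 4*(-5908/9) = -23632/9 ≈ -2625.8)
(D - 2096*(-418))*((1763086 - 1*(-1582377)) + V(1839, 1258)) = (-23632/9 - 2096*(-418))*((1763086 - 1*(-1582377)) + (2094 - 943*1839)) = (-23632/9 + 876128)*((1763086 + 1582377) + (2094 - 1734177)) = 7861520*(3345463 - 1732083)/9 = (7861520/9)*1613380 = 12683619137600/9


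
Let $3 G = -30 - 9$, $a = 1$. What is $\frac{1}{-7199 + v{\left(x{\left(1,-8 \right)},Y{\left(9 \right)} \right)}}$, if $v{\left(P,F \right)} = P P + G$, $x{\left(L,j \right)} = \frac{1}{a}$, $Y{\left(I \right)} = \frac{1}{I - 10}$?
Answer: $- \frac{1}{7211} \approx -0.00013868$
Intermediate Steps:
$G = -13$ ($G = \frac{-30 - 9}{3} = \frac{1}{3} \left(-39\right) = -13$)
$Y{\left(I \right)} = \frac{1}{-10 + I}$
$x{\left(L,j \right)} = 1$ ($x{\left(L,j \right)} = 1^{-1} = 1$)
$v{\left(P,F \right)} = -13 + P^{2}$ ($v{\left(P,F \right)} = P P - 13 = P^{2} - 13 = -13 + P^{2}$)
$\frac{1}{-7199 + v{\left(x{\left(1,-8 \right)},Y{\left(9 \right)} \right)}} = \frac{1}{-7199 - \left(13 - 1^{2}\right)} = \frac{1}{-7199 + \left(-13 + 1\right)} = \frac{1}{-7199 - 12} = \frac{1}{-7211} = - \frac{1}{7211}$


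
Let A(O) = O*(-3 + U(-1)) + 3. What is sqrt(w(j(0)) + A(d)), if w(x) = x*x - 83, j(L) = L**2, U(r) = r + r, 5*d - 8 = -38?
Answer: 5*I*sqrt(2) ≈ 7.0711*I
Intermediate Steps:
d = -6 (d = 8/5 + (1/5)*(-38) = 8/5 - 38/5 = -6)
U(r) = 2*r
w(x) = -83 + x**2 (w(x) = x**2 - 83 = -83 + x**2)
A(O) = 3 - 5*O (A(O) = O*(-3 + 2*(-1)) + 3 = O*(-3 - 2) + 3 = O*(-5) + 3 = -5*O + 3 = 3 - 5*O)
sqrt(w(j(0)) + A(d)) = sqrt((-83 + (0**2)**2) + (3 - 5*(-6))) = sqrt((-83 + 0**2) + (3 + 30)) = sqrt((-83 + 0) + 33) = sqrt(-83 + 33) = sqrt(-50) = 5*I*sqrt(2)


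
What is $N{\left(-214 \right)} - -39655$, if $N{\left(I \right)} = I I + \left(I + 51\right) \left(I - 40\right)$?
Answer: $126853$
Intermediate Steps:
$N{\left(I \right)} = I^{2} + \left(-40 + I\right) \left(51 + I\right)$ ($N{\left(I \right)} = I^{2} + \left(51 + I\right) \left(-40 + I\right) = I^{2} + \left(-40 + I\right) \left(51 + I\right)$)
$N{\left(-214 \right)} - -39655 = \left(-2040 + 2 \left(-214\right)^{2} + 11 \left(-214\right)\right) - -39655 = \left(-2040 + 2 \cdot 45796 - 2354\right) + 39655 = \left(-2040 + 91592 - 2354\right) + 39655 = 87198 + 39655 = 126853$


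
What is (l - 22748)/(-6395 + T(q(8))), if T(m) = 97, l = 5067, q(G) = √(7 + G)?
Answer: 17681/6298 ≈ 2.8074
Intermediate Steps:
(l - 22748)/(-6395 + T(q(8))) = (5067 - 22748)/(-6395 + 97) = -17681/(-6298) = -17681*(-1/6298) = 17681/6298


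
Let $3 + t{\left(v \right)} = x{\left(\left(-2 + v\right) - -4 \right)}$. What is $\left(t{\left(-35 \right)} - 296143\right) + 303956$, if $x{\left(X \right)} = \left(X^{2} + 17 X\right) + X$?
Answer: $8305$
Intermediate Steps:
$x{\left(X \right)} = X^{2} + 18 X$
$t{\left(v \right)} = -3 + \left(2 + v\right) \left(20 + v\right)$ ($t{\left(v \right)} = -3 + \left(\left(-2 + v\right) - -4\right) \left(18 + \left(\left(-2 + v\right) - -4\right)\right) = -3 + \left(\left(-2 + v\right) + 4\right) \left(18 + \left(\left(-2 + v\right) + 4\right)\right) = -3 + \left(2 + v\right) \left(18 + \left(2 + v\right)\right) = -3 + \left(2 + v\right) \left(20 + v\right)$)
$\left(t{\left(-35 \right)} - 296143\right) + 303956 = \left(\left(-3 + \left(2 - 35\right) \left(20 - 35\right)\right) - 296143\right) + 303956 = \left(\left(-3 - -495\right) - 296143\right) + 303956 = \left(\left(-3 + 495\right) - 296143\right) + 303956 = \left(492 - 296143\right) + 303956 = -295651 + 303956 = 8305$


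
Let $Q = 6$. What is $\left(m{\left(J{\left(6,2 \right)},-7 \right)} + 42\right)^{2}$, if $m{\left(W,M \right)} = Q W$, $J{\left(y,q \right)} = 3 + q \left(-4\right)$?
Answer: $144$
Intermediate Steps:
$J{\left(y,q \right)} = 3 - 4 q$
$m{\left(W,M \right)} = 6 W$
$\left(m{\left(J{\left(6,2 \right)},-7 \right)} + 42\right)^{2} = \left(6 \left(3 - 8\right) + 42\right)^{2} = \left(6 \left(-5\right) + 42\right)^{2} = \left(-30 + 42\right)^{2} = 12^{2} = 144$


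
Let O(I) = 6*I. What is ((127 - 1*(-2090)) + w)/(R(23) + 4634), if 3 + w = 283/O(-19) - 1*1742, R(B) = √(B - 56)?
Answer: 124017425/1224017373 - 53525*I*√33/2448034746 ≈ 0.10132 - 0.0001256*I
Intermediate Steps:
R(B) = √(-56 + B)
w = -199213/114 (w = -3 + (283/((6*(-19))) - 1*1742) = -3 + (283/(-114) - 1742) = -3 + (283*(-1/114) - 1742) = -3 + (-283/114 - 1742) = -3 - 198871/114 = -199213/114 ≈ -1747.5)
((127 - 1*(-2090)) + w)/(R(23) + 4634) = ((127 - 1*(-2090)) - 199213/114)/(√(-56 + 23) + 4634) = ((127 + 2090) - 199213/114)/(√(-33) + 4634) = (2217 - 199213/114)/(I*√33 + 4634) = 53525/(114*(4634 + I*√33))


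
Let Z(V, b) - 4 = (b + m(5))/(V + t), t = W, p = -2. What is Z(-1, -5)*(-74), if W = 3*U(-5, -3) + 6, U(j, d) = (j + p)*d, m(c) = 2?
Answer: -9953/34 ≈ -292.74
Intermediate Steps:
U(j, d) = d*(-2 + j) (U(j, d) = (j - 2)*d = (-2 + j)*d = d*(-2 + j))
W = 69 (W = 3*(-3*(-2 - 5)) + 6 = 3*(-3*(-7)) + 6 = 3*21 + 6 = 63 + 6 = 69)
t = 69
Z(V, b) = 4 + (2 + b)/(69 + V) (Z(V, b) = 4 + (b + 2)/(V + 69) = 4 + (2 + b)/(69 + V))
Z(-1, -5)*(-74) = ((278 - 5 + 4*(-1))/(69 - 1))*(-74) = ((278 - 5 - 4)/68)*(-74) = ((1/68)*269)*(-74) = (269/68)*(-74) = -9953/34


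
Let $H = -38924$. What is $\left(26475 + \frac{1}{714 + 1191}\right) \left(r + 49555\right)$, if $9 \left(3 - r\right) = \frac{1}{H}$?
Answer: $\frac{218899470358508551}{166837995} \approx 1.312 \cdot 10^{9}$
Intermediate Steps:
$r = \frac{1050949}{350316}$ ($r = 3 - \frac{1}{9 \left(-38924\right)} = 3 - - \frac{1}{350316} = 3 + \frac{1}{350316} = \frac{1050949}{350316} \approx 3.0$)
$\left(26475 + \frac{1}{714 + 1191}\right) \left(r + 49555\right) = \left(26475 + \frac{1}{714 + 1191}\right) \left(\frac{1050949}{350316} + 49555\right) = \left(26475 + \frac{1}{1905}\right) \frac{17360960329}{350316} = \frac{50434876}{1905} \cdot \frac{17360960329}{350316} = \frac{218899470358508551}{166837995}$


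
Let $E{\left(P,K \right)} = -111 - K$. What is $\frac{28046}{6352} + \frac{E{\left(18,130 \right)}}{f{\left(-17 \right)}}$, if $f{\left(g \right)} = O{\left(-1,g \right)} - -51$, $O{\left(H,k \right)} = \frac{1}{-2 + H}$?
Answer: $- \frac{10297}{30172} \approx -0.34128$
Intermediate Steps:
$f{\left(g \right)} = \frac{152}{3}$ ($f{\left(g \right)} = \frac{1}{-2 - 1} - -51 = \frac{1}{-3} + 51 = - \frac{1}{3} + 51 = \frac{152}{3}$)
$\frac{28046}{6352} + \frac{E{\left(18,130 \right)}}{f{\left(-17 \right)}} = \frac{28046}{6352} + \frac{-111 - 130}{\frac{152}{3}} = 28046 \cdot \frac{1}{6352} + \left(-111 - 130\right) \frac{3}{152} = \frac{14023}{3176} - \frac{723}{152} = - \frac{10297}{30172}$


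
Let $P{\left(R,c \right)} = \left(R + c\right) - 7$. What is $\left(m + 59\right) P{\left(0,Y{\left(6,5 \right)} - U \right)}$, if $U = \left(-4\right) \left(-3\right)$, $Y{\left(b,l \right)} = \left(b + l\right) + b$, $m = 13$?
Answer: $-144$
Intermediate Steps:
$Y{\left(b,l \right)} = l + 2 b$
$U = 12$
$P{\left(R,c \right)} = -7 + R + c$
$\left(m + 59\right) P{\left(0,Y{\left(6,5 \right)} - U \right)} = \left(13 + 59\right) \left(-7 + 0 + \left(\left(5 + 2 \cdot 6\right) - 12\right)\right) = 72 \left(-7 + 0 + \left(\left(5 + 12\right) - 12\right)\right) = 72 \left(-7 + 0 + \left(17 - 12\right)\right) = 72 \left(-7 + 0 + 5\right) = 72 \left(-2\right) = -144$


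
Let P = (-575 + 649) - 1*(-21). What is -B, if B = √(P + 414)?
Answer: -√509 ≈ -22.561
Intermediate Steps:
P = 95 (P = 74 + 21 = 95)
B = √509 (B = √(95 + 414) = √509 ≈ 22.561)
-B = -√509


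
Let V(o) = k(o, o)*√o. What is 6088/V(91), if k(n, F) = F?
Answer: 6088*√91/8281 ≈ 7.0131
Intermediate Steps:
V(o) = o^(3/2) (V(o) = o*√o = o^(3/2))
6088/V(91) = 6088/(91^(3/2)) = 6088/((91*√91)) = 6088*(√91/8281) = 6088*√91/8281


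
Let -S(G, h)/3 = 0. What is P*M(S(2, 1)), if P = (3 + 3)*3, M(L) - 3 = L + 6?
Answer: 162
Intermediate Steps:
S(G, h) = 0 (S(G, h) = -3*0 = 0)
M(L) = 9 + L (M(L) = 3 + (L + 6) = 3 + (6 + L) = 9 + L)
P = 18 (P = 6*3 = 18)
P*M(S(2, 1)) = 18*(9 + 0) = 18*9 = 162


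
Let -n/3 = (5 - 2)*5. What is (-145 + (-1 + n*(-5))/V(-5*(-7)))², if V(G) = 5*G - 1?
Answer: 156325009/7569 ≈ 20653.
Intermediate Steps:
V(G) = -1 + 5*G
n = -45 (n = -3*(5 - 2)*5 = -9*5 = -3*15 = -45)
(-145 + (-1 + n*(-5))/V(-5*(-7)))² = (-145 + (-1 - 45*(-5))/(-1 + 5*(-5*(-7))))² = (-145 + (-1 + 225)/(-1 + 5*35))² = (-145 + 224/(-1 + 175))² = (-145 + 224/174)² = (-145 + 224*(1/174))² = (-145 + 112/87)² = (-12503/87)² = 156325009/7569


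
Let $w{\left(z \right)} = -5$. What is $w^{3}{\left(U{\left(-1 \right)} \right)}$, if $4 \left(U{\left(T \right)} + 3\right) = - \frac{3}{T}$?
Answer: $-125$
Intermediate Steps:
$U{\left(T \right)} = -3 - \frac{3}{4 T}$ ($U{\left(T \right)} = -3 + \frac{\left(-3\right) \frac{1}{T}}{4} = -3 - \frac{3}{4 T}$)
$w^{3}{\left(U{\left(-1 \right)} \right)} = \left(-5\right)^{3} = -125$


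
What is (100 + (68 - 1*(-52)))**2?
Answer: 48400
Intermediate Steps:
(100 + (68 - 1*(-52)))**2 = (100 + (68 + 52))**2 = (100 + 120)**2 = 220**2 = 48400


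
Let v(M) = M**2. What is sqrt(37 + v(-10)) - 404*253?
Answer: -102212 + sqrt(137) ≈ -1.0220e+5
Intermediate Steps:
sqrt(37 + v(-10)) - 404*253 = sqrt(37 + (-10)**2) - 404*253 = sqrt(37 + 100) - 102212 = sqrt(137) - 102212 = -102212 + sqrt(137)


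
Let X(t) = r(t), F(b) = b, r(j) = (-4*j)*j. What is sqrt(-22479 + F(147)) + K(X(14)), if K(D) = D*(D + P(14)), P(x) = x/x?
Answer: 613872 + 2*I*sqrt(5583) ≈ 6.1387e+5 + 149.44*I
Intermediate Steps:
r(j) = -4*j**2
P(x) = 1
X(t) = -4*t**2
K(D) = D*(1 + D) (K(D) = D*(D + 1) = D*(1 + D))
sqrt(-22479 + F(147)) + K(X(14)) = sqrt(-22479 + 147) + (-4*14**2)*(1 - 4*14**2) = sqrt(-22332) + (-4*196)*(1 - 4*196) = 2*I*sqrt(5583) - 784*(1 - 784) = 2*I*sqrt(5583) - 784*(-783) = 2*I*sqrt(5583) + 613872 = 613872 + 2*I*sqrt(5583)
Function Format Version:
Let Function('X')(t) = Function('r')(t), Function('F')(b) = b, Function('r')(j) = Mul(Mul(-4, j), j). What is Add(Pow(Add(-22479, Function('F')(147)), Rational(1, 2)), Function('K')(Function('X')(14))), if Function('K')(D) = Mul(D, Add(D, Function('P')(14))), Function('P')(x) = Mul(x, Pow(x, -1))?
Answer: Add(613872, Mul(2, I, Pow(5583, Rational(1, 2)))) ≈ Add(6.1387e+5, Mul(149.44, I))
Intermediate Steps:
Function('r')(j) = Mul(-4, Pow(j, 2))
Function('P')(x) = 1
Function('X')(t) = Mul(-4, Pow(t, 2))
Function('K')(D) = Mul(D, Add(1, D)) (Function('K')(D) = Mul(D, Add(D, 1)) = Mul(D, Add(1, D)))
Add(Pow(Add(-22479, Function('F')(147)), Rational(1, 2)), Function('K')(Function('X')(14))) = Add(Pow(Add(-22479, 147), Rational(1, 2)), Mul(Mul(-4, Pow(14, 2)), Add(1, Mul(-4, Pow(14, 2))))) = Add(Pow(-22332, Rational(1, 2)), Mul(Mul(-4, 196), Add(1, Mul(-4, 196)))) = Add(Mul(2, I, Pow(5583, Rational(1, 2))), Mul(-784, Add(1, -784))) = Add(Mul(2, I, Pow(5583, Rational(1, 2))), Mul(-784, -783)) = Add(Mul(2, I, Pow(5583, Rational(1, 2))), 613872) = Add(613872, Mul(2, I, Pow(5583, Rational(1, 2))))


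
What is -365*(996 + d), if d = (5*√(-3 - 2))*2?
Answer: -363540 - 3650*I*√5 ≈ -3.6354e+5 - 8161.6*I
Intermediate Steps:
d = 10*I*√5 (d = (5*√(-5))*2 = (5*(I*√5))*2 = (5*I*√5)*2 = 10*I*√5 ≈ 22.361*I)
-365*(996 + d) = -365*(996 + 10*I*√5) = -363540 - 3650*I*√5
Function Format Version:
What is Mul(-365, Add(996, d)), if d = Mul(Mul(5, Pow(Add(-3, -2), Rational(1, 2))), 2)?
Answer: Add(-363540, Mul(-3650, I, Pow(5, Rational(1, 2)))) ≈ Add(-3.6354e+5, Mul(-8161.6, I))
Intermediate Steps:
d = Mul(10, I, Pow(5, Rational(1, 2))) (d = Mul(Mul(5, Pow(-5, Rational(1, 2))), 2) = Mul(Mul(5, Mul(I, Pow(5, Rational(1, 2)))), 2) = Mul(Mul(5, I, Pow(5, Rational(1, 2))), 2) = Mul(10, I, Pow(5, Rational(1, 2))) ≈ Mul(22.361, I))
Mul(-365, Add(996, d)) = Mul(-365, Add(996, Mul(10, I, Pow(5, Rational(1, 2))))) = Add(-363540, Mul(-3650, I, Pow(5, Rational(1, 2))))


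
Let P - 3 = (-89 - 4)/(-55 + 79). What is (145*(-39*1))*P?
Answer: 39585/8 ≈ 4948.1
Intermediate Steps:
P = -7/8 (P = 3 + (-89 - 4)/(-55 + 79) = 3 - 93/24 = 3 - 93*1/24 = 3 - 31/8 = -7/8 ≈ -0.87500)
(145*(-39*1))*P = (145*(-39*1))*(-7/8) = (145*(-39))*(-7/8) = -5655*(-7/8) = 39585/8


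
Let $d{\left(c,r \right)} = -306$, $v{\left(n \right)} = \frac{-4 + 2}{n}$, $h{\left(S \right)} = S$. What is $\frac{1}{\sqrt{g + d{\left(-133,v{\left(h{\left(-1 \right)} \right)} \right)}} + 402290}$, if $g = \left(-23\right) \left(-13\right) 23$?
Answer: $\frac{402290}{161837237529} - \frac{\sqrt{6571}}{161837237529} \approx 2.4853 \cdot 10^{-6}$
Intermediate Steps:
$v{\left(n \right)} = - \frac{2}{n}$
$g = 6877$ ($g = 299 \cdot 23 = 6877$)
$\frac{1}{\sqrt{g + d{\left(-133,v{\left(h{\left(-1 \right)} \right)} \right)}} + 402290} = \frac{1}{\sqrt{6877 - 306} + 402290} = \frac{1}{\sqrt{6571} + 402290} = \frac{1}{402290 + \sqrt{6571}}$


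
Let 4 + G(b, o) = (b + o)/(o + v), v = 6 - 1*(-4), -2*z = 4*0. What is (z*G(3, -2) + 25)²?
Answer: 625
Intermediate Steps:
z = 0 (z = -2*0 = -½*0 = 0)
v = 10 (v = 6 + 4 = 10)
G(b, o) = -4 + (b + o)/(10 + o) (G(b, o) = -4 + (b + o)/(o + 10) = -4 + (b + o)/(10 + o))
(z*G(3, -2) + 25)² = (0*((-40 + 3 - 3*(-2))/(10 - 2)) + 25)² = (0*((-40 + 3 + 6)/8) + 25)² = (0*((⅛)*(-31)) + 25)² = (0*(-31/8) + 25)² = (0 + 25)² = 25² = 625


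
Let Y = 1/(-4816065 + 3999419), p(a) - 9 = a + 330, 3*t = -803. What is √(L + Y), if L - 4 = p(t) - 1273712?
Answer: I*√7644617165750542494/2449938 ≈ 1128.6*I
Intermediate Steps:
t = -803/3 (t = (⅓)*(-803) = -803/3 ≈ -267.67)
p(a) = 339 + a (p(a) = 9 + (a + 330) = 9 + (330 + a) = 339 + a)
Y = -1/816646 (Y = 1/(-816646) = -1/816646 ≈ -1.2245e-6)
L = -3820910/3 (L = 4 + ((339 - 803/3) - 1273712) = 4 + (214/3 - 1273712) = 4 - 3820922/3 = -3820910/3 ≈ -1.2736e+6)
√(L + Y) = √(-3820910/3 - 1/816646) = √(-3120330867863/2449938) = I*√7644617165750542494/2449938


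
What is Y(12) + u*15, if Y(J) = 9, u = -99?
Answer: -1476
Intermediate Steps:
Y(12) + u*15 = 9 - 99*15 = 9 - 1485 = -1476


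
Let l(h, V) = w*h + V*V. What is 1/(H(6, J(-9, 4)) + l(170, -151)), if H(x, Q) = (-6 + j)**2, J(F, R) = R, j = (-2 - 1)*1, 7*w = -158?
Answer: 7/133314 ≈ 5.2508e-5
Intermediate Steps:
w = -158/7 (w = (1/7)*(-158) = -158/7 ≈ -22.571)
j = -3 (j = -3*1 = -3)
l(h, V) = V**2 - 158*h/7 (l(h, V) = -158*h/7 + V*V = -158*h/7 + V**2 = V**2 - 158*h/7)
H(x, Q) = 81 (H(x, Q) = (-6 - 3)**2 = (-9)**2 = 81)
1/(H(6, J(-9, 4)) + l(170, -151)) = 1/(81 + ((-151)**2 - 158/7*170)) = 1/(81 + (22801 - 26860/7)) = 1/(81 + 132747/7) = 1/(133314/7) = 7/133314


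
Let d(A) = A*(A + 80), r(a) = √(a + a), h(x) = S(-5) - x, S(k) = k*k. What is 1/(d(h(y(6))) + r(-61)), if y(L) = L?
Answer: 1881/3538283 - I*√122/3538283 ≈ 0.00053161 - 3.1217e-6*I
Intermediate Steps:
S(k) = k²
h(x) = 25 - x (h(x) = (-5)² - x = 25 - x)
r(a) = √2*√a (r(a) = √(2*a) = √2*√a)
d(A) = A*(80 + A)
1/(d(h(y(6))) + r(-61)) = 1/((25 - 1*6)*(80 + (25 - 1*6)) + √2*√(-61)) = 1/((25 - 6)*(80 + (25 - 6)) + √2*(I*√61)) = 1/(19*(80 + 19) + I*√122) = 1/(19*99 + I*√122) = 1/(1881 + I*√122)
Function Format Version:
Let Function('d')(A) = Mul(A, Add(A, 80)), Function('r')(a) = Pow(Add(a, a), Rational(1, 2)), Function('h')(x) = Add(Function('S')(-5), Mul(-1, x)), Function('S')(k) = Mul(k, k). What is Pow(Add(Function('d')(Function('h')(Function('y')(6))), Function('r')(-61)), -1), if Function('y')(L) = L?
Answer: Add(Rational(1881, 3538283), Mul(Rational(-1, 3538283), I, Pow(122, Rational(1, 2)))) ≈ Add(0.00053161, Mul(-3.1217e-6, I))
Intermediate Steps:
Function('S')(k) = Pow(k, 2)
Function('h')(x) = Add(25, Mul(-1, x)) (Function('h')(x) = Add(Pow(-5, 2), Mul(-1, x)) = Add(25, Mul(-1, x)))
Function('r')(a) = Mul(Pow(2, Rational(1, 2)), Pow(a, Rational(1, 2))) (Function('r')(a) = Pow(Mul(2, a), Rational(1, 2)) = Mul(Pow(2, Rational(1, 2)), Pow(a, Rational(1, 2))))
Function('d')(A) = Mul(A, Add(80, A))
Pow(Add(Function('d')(Function('h')(Function('y')(6))), Function('r')(-61)), -1) = Pow(Add(Mul(Add(25, Mul(-1, 6)), Add(80, Add(25, Mul(-1, 6)))), Mul(Pow(2, Rational(1, 2)), Pow(-61, Rational(1, 2)))), -1) = Pow(Add(Mul(Add(25, -6), Add(80, Add(25, -6))), Mul(Pow(2, Rational(1, 2)), Mul(I, Pow(61, Rational(1, 2))))), -1) = Pow(Add(Mul(19, Add(80, 19)), Mul(I, Pow(122, Rational(1, 2)))), -1) = Pow(Add(Mul(19, 99), Mul(I, Pow(122, Rational(1, 2)))), -1) = Pow(Add(1881, Mul(I, Pow(122, Rational(1, 2)))), -1)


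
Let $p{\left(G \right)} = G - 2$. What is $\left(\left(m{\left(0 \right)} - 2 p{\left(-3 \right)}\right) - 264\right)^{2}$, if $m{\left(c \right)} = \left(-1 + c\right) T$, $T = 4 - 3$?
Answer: $65025$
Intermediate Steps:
$p{\left(G \right)} = -2 + G$
$T = 1$ ($T = 4 - 3 = 1$)
$m{\left(c \right)} = -1 + c$ ($m{\left(c \right)} = \left(-1 + c\right) 1 = -1 + c$)
$\left(\left(m{\left(0 \right)} - 2 p{\left(-3 \right)}\right) - 264\right)^{2} = \left(\left(\left(-1 + 0\right) - 2 \left(-2 - 3\right)\right) - 264\right)^{2} = \left(\left(-1 - -10\right) - 264\right)^{2} = \left(\left(-1 + 10\right) - 264\right)^{2} = \left(9 - 264\right)^{2} = \left(-255\right)^{2} = 65025$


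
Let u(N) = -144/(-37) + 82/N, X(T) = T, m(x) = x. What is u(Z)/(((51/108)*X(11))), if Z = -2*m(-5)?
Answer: 80532/34595 ≈ 2.3279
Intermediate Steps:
Z = 10 (Z = -2*(-5) = 10)
u(N) = 144/37 + 82/N (u(N) = -144*(-1/37) + 82/N = 144/37 + 82/N)
u(Z)/(((51/108)*X(11))) = (144/37 + 82/10)/(((51/108)*11)) = (144/37 + 82*(⅒))/(((51*(1/108))*11)) = (144/37 + 41/5)/(((17/36)*11)) = 2237/(185*(187/36)) = (2237/185)*(36/187) = 80532/34595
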